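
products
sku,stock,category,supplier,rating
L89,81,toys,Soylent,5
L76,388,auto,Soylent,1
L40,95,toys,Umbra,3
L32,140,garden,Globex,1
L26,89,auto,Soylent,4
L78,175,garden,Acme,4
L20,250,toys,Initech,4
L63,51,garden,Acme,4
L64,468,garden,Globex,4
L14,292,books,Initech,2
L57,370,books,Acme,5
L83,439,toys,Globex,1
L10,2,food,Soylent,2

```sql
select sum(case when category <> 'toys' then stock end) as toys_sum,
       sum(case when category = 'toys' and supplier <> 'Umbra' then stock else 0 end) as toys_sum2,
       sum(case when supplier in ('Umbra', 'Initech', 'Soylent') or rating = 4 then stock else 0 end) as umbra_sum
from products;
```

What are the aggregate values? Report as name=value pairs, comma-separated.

[toys_sum: category <> 'toys']
sku=L89: ✗
sku=L76: ✓ → 388
sku=L40: ✗
sku=L32: ✓ → 140
sku=L26: ✓ → 89
sku=L78: ✓ → 175
sku=L20: ✗
sku=L63: ✓ → 51
sku=L64: ✓ → 468
sku=L14: ✓ → 292
sku=L57: ✓ → 370
sku=L83: ✗
sku=L10: ✓ → 2
toys_sum = 388 + 140 + 89 + 175 + 51 + 468 + 292 + 370 + 2 = 1975
—
[toys_sum2: category = 'toys' and supplier <> 'Umbra']
sku=L89: ✓ → 81
sku=L76: ✗
sku=L40: ✗
sku=L32: ✗
sku=L26: ✗
sku=L78: ✗
sku=L20: ✓ → 250
sku=L63: ✗
sku=L64: ✗
sku=L14: ✗
sku=L57: ✗
sku=L83: ✓ → 439
sku=L10: ✗
toys_sum2 = 81 + 250 + 439 = 770
—
[umbra_sum: supplier in ('Umbra', 'Initech', 'Soylent') or rating = 4]
sku=L89: ✓ → 81
sku=L76: ✓ → 388
sku=L40: ✓ → 95
sku=L32: ✗
sku=L26: ✓ → 89
sku=L78: ✓ → 175
sku=L20: ✓ → 250
sku=L63: ✓ → 51
sku=L64: ✓ → 468
sku=L14: ✓ → 292
sku=L57: ✗
sku=L83: ✗
sku=L10: ✓ → 2
umbra_sum = 81 + 388 + 95 + 89 + 175 + 250 + 51 + 468 + 292 + 2 = 1891

toys_sum=1975, toys_sum2=770, umbra_sum=1891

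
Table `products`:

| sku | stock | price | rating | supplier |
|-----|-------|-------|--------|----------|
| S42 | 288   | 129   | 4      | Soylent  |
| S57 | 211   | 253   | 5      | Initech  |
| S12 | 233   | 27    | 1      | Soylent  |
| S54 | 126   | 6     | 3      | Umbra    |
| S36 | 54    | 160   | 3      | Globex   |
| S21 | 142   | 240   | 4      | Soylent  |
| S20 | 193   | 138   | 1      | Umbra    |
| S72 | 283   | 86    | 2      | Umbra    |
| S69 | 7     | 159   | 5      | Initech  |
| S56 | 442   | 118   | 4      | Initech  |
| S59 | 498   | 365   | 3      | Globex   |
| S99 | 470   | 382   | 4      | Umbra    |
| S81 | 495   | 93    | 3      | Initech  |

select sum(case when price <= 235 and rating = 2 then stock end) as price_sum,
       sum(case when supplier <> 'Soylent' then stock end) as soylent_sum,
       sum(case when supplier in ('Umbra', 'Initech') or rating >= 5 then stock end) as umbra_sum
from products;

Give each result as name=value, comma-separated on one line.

[price_sum: price <= 235 and rating = 2]
sku=S42: ✗
sku=S57: ✗
sku=S12: ✗
sku=S54: ✗
sku=S36: ✗
sku=S21: ✗
sku=S20: ✗
sku=S72: ✓ → 283
sku=S69: ✗
sku=S56: ✗
sku=S59: ✗
sku=S99: ✗
sku=S81: ✗
price_sum = 283
—
[soylent_sum: supplier <> 'Soylent']
sku=S42: ✗
sku=S57: ✓ → 211
sku=S12: ✗
sku=S54: ✓ → 126
sku=S36: ✓ → 54
sku=S21: ✗
sku=S20: ✓ → 193
sku=S72: ✓ → 283
sku=S69: ✓ → 7
sku=S56: ✓ → 442
sku=S59: ✓ → 498
sku=S99: ✓ → 470
sku=S81: ✓ → 495
soylent_sum = 211 + 126 + 54 + 193 + 283 + 7 + 442 + 498 + 470 + 495 = 2779
—
[umbra_sum: supplier in ('Umbra', 'Initech') or rating >= 5]
sku=S42: ✗
sku=S57: ✓ → 211
sku=S12: ✗
sku=S54: ✓ → 126
sku=S36: ✗
sku=S21: ✗
sku=S20: ✓ → 193
sku=S72: ✓ → 283
sku=S69: ✓ → 7
sku=S56: ✓ → 442
sku=S59: ✗
sku=S99: ✓ → 470
sku=S81: ✓ → 495
umbra_sum = 211 + 126 + 193 + 283 + 7 + 442 + 470 + 495 = 2227

price_sum=283, soylent_sum=2779, umbra_sum=2227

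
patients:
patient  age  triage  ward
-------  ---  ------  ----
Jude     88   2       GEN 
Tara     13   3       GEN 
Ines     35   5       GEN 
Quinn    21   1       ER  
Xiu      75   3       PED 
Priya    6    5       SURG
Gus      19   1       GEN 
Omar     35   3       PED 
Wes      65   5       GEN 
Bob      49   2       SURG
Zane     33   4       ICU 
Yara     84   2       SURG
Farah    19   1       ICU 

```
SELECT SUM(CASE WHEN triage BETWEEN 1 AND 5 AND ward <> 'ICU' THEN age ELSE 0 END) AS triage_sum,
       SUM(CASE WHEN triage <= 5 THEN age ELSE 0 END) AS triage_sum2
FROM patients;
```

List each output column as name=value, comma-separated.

triage_sum=490, triage_sum2=542

[triage_sum: triage BETWEEN 1 AND 5 AND ward <> 'ICU']
patient=Jude: ✓ → 88
patient=Tara: ✓ → 13
patient=Ines: ✓ → 35
patient=Quinn: ✓ → 21
patient=Xiu: ✓ → 75
patient=Priya: ✓ → 6
patient=Gus: ✓ → 19
patient=Omar: ✓ → 35
patient=Wes: ✓ → 65
patient=Bob: ✓ → 49
patient=Zane: ✗
patient=Yara: ✓ → 84
patient=Farah: ✗
triage_sum = 88 + 13 + 35 + 21 + 75 + 6 + 19 + 35 + 65 + 49 + 84 = 490
—
[triage_sum2: triage <= 5]
patient=Jude: ✓ → 88
patient=Tara: ✓ → 13
patient=Ines: ✓ → 35
patient=Quinn: ✓ → 21
patient=Xiu: ✓ → 75
patient=Priya: ✓ → 6
patient=Gus: ✓ → 19
patient=Omar: ✓ → 35
patient=Wes: ✓ → 65
patient=Bob: ✓ → 49
patient=Zane: ✓ → 33
patient=Yara: ✓ → 84
patient=Farah: ✓ → 19
triage_sum2 = 88 + 13 + 35 + 21 + 75 + 6 + 19 + 35 + 65 + 49 + 33 + 84 + 19 = 542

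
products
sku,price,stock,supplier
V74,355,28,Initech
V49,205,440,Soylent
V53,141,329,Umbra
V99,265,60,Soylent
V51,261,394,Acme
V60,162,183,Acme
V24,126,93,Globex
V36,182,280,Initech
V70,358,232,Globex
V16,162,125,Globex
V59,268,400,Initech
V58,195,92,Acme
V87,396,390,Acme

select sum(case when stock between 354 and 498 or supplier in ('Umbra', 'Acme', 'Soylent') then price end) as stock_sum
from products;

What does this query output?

sku=V74: ✗
sku=V49: ✓ → 205
sku=V53: ✓ → 141
sku=V99: ✓ → 265
sku=V51: ✓ → 261
sku=V60: ✓ → 162
sku=V24: ✗
sku=V36: ✗
sku=V70: ✗
sku=V16: ✗
sku=V59: ✓ → 268
sku=V58: ✓ → 195
sku=V87: ✓ → 396
stock_sum = 205 + 141 + 265 + 261 + 162 + 268 + 195 + 396 = 1893

1893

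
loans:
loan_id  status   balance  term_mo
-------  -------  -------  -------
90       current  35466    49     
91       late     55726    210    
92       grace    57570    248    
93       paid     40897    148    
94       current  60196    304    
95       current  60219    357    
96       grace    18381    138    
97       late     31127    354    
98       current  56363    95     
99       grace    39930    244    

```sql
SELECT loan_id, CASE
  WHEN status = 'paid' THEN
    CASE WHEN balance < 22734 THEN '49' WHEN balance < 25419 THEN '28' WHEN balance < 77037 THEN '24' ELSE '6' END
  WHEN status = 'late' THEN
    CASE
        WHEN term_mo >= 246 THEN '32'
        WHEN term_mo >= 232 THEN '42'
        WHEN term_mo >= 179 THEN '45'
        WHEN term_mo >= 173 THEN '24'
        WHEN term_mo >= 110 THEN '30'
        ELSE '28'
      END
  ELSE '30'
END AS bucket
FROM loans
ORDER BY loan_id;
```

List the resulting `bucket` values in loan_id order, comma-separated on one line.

30, 45, 30, 24, 30, 30, 30, 32, 30, 30

loan_id=90: status='current' → outer ELSE → 30
loan_id=91: status='late' → inner[term_mo >= 179] → 45
loan_id=92: status='grace' → outer ELSE → 30
loan_id=93: status='paid' → inner[balance < 77037] → 24
loan_id=94: status='current' → outer ELSE → 30
loan_id=95: status='current' → outer ELSE → 30
loan_id=96: status='grace' → outer ELSE → 30
loan_id=97: status='late' → inner[term_mo >= 246] → 32
loan_id=98: status='current' → outer ELSE → 30
loan_id=99: status='grace' → outer ELSE → 30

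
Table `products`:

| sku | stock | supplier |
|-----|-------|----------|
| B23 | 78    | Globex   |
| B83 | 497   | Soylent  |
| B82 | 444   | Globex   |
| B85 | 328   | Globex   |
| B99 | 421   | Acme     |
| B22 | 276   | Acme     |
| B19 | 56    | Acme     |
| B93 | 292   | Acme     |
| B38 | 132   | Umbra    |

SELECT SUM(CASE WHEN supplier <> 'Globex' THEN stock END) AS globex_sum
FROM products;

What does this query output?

1674

sku=B23: ✗
sku=B83: ✓ → 497
sku=B82: ✗
sku=B85: ✗
sku=B99: ✓ → 421
sku=B22: ✓ → 276
sku=B19: ✓ → 56
sku=B93: ✓ → 292
sku=B38: ✓ → 132
globex_sum = 497 + 421 + 276 + 56 + 292 + 132 = 1674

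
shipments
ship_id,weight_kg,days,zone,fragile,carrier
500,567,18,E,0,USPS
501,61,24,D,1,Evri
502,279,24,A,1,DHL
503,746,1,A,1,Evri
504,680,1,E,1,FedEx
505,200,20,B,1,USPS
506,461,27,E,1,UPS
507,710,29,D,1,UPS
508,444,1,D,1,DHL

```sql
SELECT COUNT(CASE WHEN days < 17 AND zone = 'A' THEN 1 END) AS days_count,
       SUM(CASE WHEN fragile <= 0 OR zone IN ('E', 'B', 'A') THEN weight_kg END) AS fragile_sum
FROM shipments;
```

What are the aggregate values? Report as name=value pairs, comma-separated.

[days_count: days < 17 AND zone = 'A']
ship_id=500: ✗
ship_id=501: ✗
ship_id=502: ✗
ship_id=503: ✓ → 1
ship_id=504: ✗
ship_id=505: ✗
ship_id=506: ✗
ship_id=507: ✗
ship_id=508: ✗
days_count = COUNT(1) = 1
—
[fragile_sum: fragile <= 0 OR zone IN ('E', 'B', 'A')]
ship_id=500: ✓ → 567
ship_id=501: ✗
ship_id=502: ✓ → 279
ship_id=503: ✓ → 746
ship_id=504: ✓ → 680
ship_id=505: ✓ → 200
ship_id=506: ✓ → 461
ship_id=507: ✗
ship_id=508: ✗
fragile_sum = 567 + 279 + 746 + 680 + 200 + 461 = 2933

days_count=1, fragile_sum=2933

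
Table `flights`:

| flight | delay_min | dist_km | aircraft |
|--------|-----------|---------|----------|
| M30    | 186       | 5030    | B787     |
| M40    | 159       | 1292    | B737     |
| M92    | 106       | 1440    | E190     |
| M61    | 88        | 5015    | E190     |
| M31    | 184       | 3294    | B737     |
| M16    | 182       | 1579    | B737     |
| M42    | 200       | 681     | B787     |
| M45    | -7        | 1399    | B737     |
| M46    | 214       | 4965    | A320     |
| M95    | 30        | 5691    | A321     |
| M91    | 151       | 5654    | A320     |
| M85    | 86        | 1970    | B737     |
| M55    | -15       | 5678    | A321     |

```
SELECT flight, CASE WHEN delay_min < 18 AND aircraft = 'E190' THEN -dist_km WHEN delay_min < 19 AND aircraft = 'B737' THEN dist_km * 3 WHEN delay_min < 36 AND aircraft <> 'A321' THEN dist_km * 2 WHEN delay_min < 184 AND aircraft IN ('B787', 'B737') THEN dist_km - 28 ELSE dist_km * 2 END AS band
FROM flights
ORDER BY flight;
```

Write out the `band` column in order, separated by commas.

1551, 10060, 6588, 1264, 1362, 4197, 9930, 11356, 10030, 1942, 11308, 2880, 11382

flight=M16: delay_min < 184 AND aircraft IN ('B787', 'B737') → 1551
flight=M30: ELSE → 10060
flight=M31: ELSE → 6588
flight=M40: delay_min < 184 AND aircraft IN ('B787', 'B737') → 1264
flight=M42: ELSE → 1362
flight=M45: delay_min < 19 AND aircraft = 'B737' → 4197
flight=M46: ELSE → 9930
flight=M55: ELSE → 11356
flight=M61: ELSE → 10030
flight=M85: delay_min < 184 AND aircraft IN ('B787', 'B737') → 1942
flight=M91: ELSE → 11308
flight=M92: ELSE → 2880
flight=M95: ELSE → 11382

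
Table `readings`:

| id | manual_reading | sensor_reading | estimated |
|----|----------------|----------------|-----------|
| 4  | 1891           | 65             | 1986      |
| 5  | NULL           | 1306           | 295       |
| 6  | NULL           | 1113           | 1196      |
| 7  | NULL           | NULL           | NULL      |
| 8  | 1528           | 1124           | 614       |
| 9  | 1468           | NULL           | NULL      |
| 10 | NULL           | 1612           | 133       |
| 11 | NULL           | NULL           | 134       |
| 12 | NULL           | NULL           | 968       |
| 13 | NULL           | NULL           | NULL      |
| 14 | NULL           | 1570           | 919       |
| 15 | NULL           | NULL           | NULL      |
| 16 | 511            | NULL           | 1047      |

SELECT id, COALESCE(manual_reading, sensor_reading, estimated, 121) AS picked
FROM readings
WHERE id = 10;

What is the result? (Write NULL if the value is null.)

1612

id = 10: manual_reading=NULL, sensor_reading=1612, estimated=133.
manual_reading=NULL, sensor_reading=1612 → 1612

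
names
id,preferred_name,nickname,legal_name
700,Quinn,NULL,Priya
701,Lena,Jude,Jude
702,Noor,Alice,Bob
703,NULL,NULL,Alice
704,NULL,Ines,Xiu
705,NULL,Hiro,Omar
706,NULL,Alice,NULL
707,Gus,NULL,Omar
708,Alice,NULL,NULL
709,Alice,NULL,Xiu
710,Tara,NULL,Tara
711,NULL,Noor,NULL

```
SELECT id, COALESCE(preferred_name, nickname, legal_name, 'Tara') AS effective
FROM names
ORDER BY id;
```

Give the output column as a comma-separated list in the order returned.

Quinn, Lena, Noor, Alice, Ines, Hiro, Alice, Gus, Alice, Alice, Tara, Noor

id=700: preferred_name=Quinn → Quinn
id=701: preferred_name=Lena → Lena
id=702: preferred_name=Noor → Noor
id=703: preferred_name=NULL, nickname=NULL, legal_name=Alice → Alice
id=704: preferred_name=NULL, nickname=Ines → Ines
id=705: preferred_name=NULL, nickname=Hiro → Hiro
id=706: preferred_name=NULL, nickname=Alice → Alice
id=707: preferred_name=Gus → Gus
id=708: preferred_name=Alice → Alice
id=709: preferred_name=Alice → Alice
id=710: preferred_name=Tara → Tara
id=711: preferred_name=NULL, nickname=Noor → Noor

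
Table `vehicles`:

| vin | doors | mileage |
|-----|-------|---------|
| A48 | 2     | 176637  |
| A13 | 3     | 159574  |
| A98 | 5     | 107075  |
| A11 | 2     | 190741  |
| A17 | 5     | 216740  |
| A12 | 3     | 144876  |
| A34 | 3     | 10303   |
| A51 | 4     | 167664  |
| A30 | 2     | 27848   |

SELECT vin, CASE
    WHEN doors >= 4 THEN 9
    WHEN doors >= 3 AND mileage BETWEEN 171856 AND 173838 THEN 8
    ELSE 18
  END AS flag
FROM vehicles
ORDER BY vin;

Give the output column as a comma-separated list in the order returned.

18, 18, 18, 9, 18, 18, 18, 9, 9

vin=A11: ELSE → 18
vin=A12: ELSE → 18
vin=A13: ELSE → 18
vin=A17: doors >= 4 → 9
vin=A30: ELSE → 18
vin=A34: ELSE → 18
vin=A48: ELSE → 18
vin=A51: doors >= 4 → 9
vin=A98: doors >= 4 → 9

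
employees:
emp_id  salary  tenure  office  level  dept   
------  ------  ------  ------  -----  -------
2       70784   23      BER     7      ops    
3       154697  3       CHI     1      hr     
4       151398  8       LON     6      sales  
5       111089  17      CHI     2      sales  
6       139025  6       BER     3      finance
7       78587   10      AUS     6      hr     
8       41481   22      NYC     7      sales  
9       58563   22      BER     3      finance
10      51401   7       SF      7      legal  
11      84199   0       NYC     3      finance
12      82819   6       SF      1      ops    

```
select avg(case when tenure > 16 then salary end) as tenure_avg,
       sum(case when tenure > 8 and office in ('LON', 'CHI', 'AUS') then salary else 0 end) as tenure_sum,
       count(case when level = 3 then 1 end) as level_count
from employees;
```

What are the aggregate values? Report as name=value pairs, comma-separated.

[tenure_avg: tenure > 16]
emp_id=2: ✓ → 70784
emp_id=3: ✗
emp_id=4: ✗
emp_id=5: ✓ → 111089
emp_id=6: ✗
emp_id=7: ✗
emp_id=8: ✓ → 41481
emp_id=9: ✓ → 58563
emp_id=10: ✗
emp_id=11: ✗
emp_id=12: ✗
tenure_avg = (70784 + 111089 + 41481 + 58563) / 4 = 70479.25
—
[tenure_sum: tenure > 8 and office in ('LON', 'CHI', 'AUS')]
emp_id=2: ✗
emp_id=3: ✗
emp_id=4: ✗
emp_id=5: ✓ → 111089
emp_id=6: ✗
emp_id=7: ✓ → 78587
emp_id=8: ✗
emp_id=9: ✗
emp_id=10: ✗
emp_id=11: ✗
emp_id=12: ✗
tenure_sum = 111089 + 78587 = 189676
—
[level_count: level = 3]
emp_id=2: ✗
emp_id=3: ✗
emp_id=4: ✗
emp_id=5: ✗
emp_id=6: ✓ → 1
emp_id=7: ✗
emp_id=8: ✗
emp_id=9: ✓ → 1
emp_id=10: ✗
emp_id=11: ✓ → 1
emp_id=12: ✗
level_count = COUNT(1, 1, 1) = 3

tenure_avg=70479.25, tenure_sum=189676, level_count=3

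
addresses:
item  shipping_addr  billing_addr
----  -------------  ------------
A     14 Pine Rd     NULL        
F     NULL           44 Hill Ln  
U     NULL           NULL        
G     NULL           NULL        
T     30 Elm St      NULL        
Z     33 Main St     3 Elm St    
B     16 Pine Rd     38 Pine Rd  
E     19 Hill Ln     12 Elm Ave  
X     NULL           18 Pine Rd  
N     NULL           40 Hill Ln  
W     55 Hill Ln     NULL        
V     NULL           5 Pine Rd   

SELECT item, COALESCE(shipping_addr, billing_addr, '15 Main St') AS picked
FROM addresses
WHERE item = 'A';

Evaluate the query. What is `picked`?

14 Pine Rd

item = A: shipping_addr=14 Pine Rd, billing_addr=NULL.
shipping_addr=14 Pine Rd → 14 Pine Rd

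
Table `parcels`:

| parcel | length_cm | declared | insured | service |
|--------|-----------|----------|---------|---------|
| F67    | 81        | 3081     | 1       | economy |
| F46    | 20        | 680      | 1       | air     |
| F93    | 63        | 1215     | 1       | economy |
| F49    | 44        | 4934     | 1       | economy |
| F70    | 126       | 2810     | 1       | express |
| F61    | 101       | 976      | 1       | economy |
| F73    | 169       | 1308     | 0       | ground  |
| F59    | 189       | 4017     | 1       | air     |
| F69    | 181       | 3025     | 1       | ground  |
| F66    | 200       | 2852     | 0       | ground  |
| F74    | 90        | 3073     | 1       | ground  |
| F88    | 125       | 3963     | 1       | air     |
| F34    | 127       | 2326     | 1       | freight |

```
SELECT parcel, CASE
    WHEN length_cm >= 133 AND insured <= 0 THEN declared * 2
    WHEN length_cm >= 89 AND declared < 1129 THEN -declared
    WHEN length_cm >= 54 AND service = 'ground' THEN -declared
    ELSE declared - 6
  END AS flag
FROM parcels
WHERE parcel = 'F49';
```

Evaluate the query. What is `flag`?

parcel = F49: length_cm=44, declared=4934, insured=1, service=economy.
length_cm >= 133 AND insured <= 0 → false
length_cm >= 89 AND declared < 1129 → false
length_cm >= 54 AND service = 'ground' → false
No prior WHEN matched → ELSE → 4928

4928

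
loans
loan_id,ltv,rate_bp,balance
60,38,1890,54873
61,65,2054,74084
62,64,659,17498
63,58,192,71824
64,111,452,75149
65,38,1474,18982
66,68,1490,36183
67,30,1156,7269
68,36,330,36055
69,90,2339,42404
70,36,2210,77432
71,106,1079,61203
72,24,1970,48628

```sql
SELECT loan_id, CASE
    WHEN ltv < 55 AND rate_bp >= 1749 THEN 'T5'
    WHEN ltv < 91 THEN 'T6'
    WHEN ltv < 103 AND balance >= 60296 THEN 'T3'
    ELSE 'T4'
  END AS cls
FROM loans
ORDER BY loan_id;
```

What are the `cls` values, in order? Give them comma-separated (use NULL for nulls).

T5, T6, T6, T6, T4, T6, T6, T6, T6, T6, T5, T4, T5

loan_id=60: ltv < 55 AND rate_bp >= 1749 → T5
loan_id=61: ltv < 91 → T6
loan_id=62: ltv < 91 → T6
loan_id=63: ltv < 91 → T6
loan_id=64: ELSE → T4
loan_id=65: ltv < 91 → T6
loan_id=66: ltv < 91 → T6
loan_id=67: ltv < 91 → T6
loan_id=68: ltv < 91 → T6
loan_id=69: ltv < 91 → T6
loan_id=70: ltv < 55 AND rate_bp >= 1749 → T5
loan_id=71: ELSE → T4
loan_id=72: ltv < 55 AND rate_bp >= 1749 → T5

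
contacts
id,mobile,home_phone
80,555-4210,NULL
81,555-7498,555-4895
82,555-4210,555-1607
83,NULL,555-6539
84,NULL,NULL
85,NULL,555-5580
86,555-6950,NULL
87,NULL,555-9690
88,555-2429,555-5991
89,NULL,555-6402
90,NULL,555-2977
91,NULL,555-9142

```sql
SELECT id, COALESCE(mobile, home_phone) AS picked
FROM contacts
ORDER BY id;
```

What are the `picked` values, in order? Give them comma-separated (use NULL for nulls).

id=80: mobile=555-4210 → 555-4210
id=81: mobile=555-7498 → 555-7498
id=82: mobile=555-4210 → 555-4210
id=83: mobile=NULL, home_phone=555-6539 → 555-6539
id=84: mobile=NULL, home_phone=NULL (all NULL) → NULL
id=85: mobile=NULL, home_phone=555-5580 → 555-5580
id=86: mobile=555-6950 → 555-6950
id=87: mobile=NULL, home_phone=555-9690 → 555-9690
id=88: mobile=555-2429 → 555-2429
id=89: mobile=NULL, home_phone=555-6402 → 555-6402
id=90: mobile=NULL, home_phone=555-2977 → 555-2977
id=91: mobile=NULL, home_phone=555-9142 → 555-9142

555-4210, 555-7498, 555-4210, 555-6539, NULL, 555-5580, 555-6950, 555-9690, 555-2429, 555-6402, 555-2977, 555-9142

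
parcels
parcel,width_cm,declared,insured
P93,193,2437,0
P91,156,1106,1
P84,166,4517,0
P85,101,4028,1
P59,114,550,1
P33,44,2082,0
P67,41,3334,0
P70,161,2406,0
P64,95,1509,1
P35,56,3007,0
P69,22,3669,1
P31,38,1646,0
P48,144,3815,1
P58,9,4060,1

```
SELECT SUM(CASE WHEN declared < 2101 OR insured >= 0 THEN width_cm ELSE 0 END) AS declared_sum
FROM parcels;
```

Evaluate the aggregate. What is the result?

1340

parcel=P93: ✓ → 193
parcel=P91: ✓ → 156
parcel=P84: ✓ → 166
parcel=P85: ✓ → 101
parcel=P59: ✓ → 114
parcel=P33: ✓ → 44
parcel=P67: ✓ → 41
parcel=P70: ✓ → 161
parcel=P64: ✓ → 95
parcel=P35: ✓ → 56
parcel=P69: ✓ → 22
parcel=P31: ✓ → 38
parcel=P48: ✓ → 144
parcel=P58: ✓ → 9
declared_sum = 193 + 156 + 166 + 101 + 114 + 44 + 41 + 161 + 95 + 56 + 22 + 38 + 144 + 9 = 1340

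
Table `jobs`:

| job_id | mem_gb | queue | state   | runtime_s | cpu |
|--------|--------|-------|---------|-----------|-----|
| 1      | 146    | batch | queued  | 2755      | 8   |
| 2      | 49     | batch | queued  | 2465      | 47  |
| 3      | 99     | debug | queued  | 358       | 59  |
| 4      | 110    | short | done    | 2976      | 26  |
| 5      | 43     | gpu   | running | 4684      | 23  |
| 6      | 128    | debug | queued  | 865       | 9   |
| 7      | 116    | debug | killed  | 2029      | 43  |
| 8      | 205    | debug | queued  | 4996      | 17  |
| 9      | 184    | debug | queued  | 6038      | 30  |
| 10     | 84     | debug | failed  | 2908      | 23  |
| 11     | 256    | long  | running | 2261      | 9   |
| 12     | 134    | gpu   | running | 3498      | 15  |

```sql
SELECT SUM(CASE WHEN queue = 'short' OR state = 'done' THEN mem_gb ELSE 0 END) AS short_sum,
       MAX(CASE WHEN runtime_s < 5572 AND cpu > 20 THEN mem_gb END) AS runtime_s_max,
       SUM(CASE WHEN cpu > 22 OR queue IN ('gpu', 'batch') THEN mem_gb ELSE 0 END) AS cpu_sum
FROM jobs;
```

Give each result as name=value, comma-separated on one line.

short_sum=110, runtime_s_max=116, cpu_sum=965

[short_sum: queue = 'short' OR state = 'done']
job_id=1: ✗
job_id=2: ✗
job_id=3: ✗
job_id=4: ✓ → 110
job_id=5: ✗
job_id=6: ✗
job_id=7: ✗
job_id=8: ✗
job_id=9: ✗
job_id=10: ✗
job_id=11: ✗
job_id=12: ✗
short_sum = 110
—
[runtime_s_max: runtime_s < 5572 AND cpu > 20]
job_id=1: ✗
job_id=2: ✓ → 49
job_id=3: ✓ → 99
job_id=4: ✓ → 110
job_id=5: ✓ → 43
job_id=6: ✗
job_id=7: ✓ → 116
job_id=8: ✗
job_id=9: ✗
job_id=10: ✓ → 84
job_id=11: ✗
job_id=12: ✗
runtime_s_max = MAX(49, 99, 110, 43, 116, 84) = 116
—
[cpu_sum: cpu > 22 OR queue IN ('gpu', 'batch')]
job_id=1: ✓ → 146
job_id=2: ✓ → 49
job_id=3: ✓ → 99
job_id=4: ✓ → 110
job_id=5: ✓ → 43
job_id=6: ✗
job_id=7: ✓ → 116
job_id=8: ✗
job_id=9: ✓ → 184
job_id=10: ✓ → 84
job_id=11: ✗
job_id=12: ✓ → 134
cpu_sum = 146 + 49 + 99 + 110 + 43 + 116 + 184 + 84 + 134 = 965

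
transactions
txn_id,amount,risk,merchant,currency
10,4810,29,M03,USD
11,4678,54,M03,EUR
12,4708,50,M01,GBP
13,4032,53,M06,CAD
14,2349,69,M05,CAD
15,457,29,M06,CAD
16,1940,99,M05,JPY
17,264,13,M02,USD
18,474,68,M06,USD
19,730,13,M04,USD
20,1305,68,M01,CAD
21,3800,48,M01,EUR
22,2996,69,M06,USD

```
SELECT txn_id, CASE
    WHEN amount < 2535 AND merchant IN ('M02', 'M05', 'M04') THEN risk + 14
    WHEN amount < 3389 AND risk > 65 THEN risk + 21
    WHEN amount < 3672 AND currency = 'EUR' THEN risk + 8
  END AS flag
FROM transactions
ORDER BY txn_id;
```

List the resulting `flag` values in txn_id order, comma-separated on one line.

NULL, NULL, NULL, NULL, 83, NULL, 113, 27, 89, 27, 89, NULL, 90

txn_id=10: (no match → NULL) → NULL
txn_id=11: (no match → NULL) → NULL
txn_id=12: (no match → NULL) → NULL
txn_id=13: (no match → NULL) → NULL
txn_id=14: amount < 2535 AND merchant IN ('M02', 'M05', 'M04') → 83
txn_id=15: (no match → NULL) → NULL
txn_id=16: amount < 2535 AND merchant IN ('M02', 'M05', 'M04') → 113
txn_id=17: amount < 2535 AND merchant IN ('M02', 'M05', 'M04') → 27
txn_id=18: amount < 3389 AND risk > 65 → 89
txn_id=19: amount < 2535 AND merchant IN ('M02', 'M05', 'M04') → 27
txn_id=20: amount < 3389 AND risk > 65 → 89
txn_id=21: (no match → NULL) → NULL
txn_id=22: amount < 3389 AND risk > 65 → 90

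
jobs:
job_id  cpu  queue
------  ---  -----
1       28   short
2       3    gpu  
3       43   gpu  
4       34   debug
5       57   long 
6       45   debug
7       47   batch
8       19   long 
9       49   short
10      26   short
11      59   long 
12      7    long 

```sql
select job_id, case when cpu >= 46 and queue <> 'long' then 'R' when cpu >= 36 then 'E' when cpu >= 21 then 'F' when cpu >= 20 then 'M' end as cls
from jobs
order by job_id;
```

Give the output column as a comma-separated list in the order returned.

F, NULL, E, F, E, E, R, NULL, R, F, E, NULL

job_id=1: cpu >= 21 → F
job_id=2: (no match → NULL) → NULL
job_id=3: cpu >= 36 → E
job_id=4: cpu >= 21 → F
job_id=5: cpu >= 36 → E
job_id=6: cpu >= 36 → E
job_id=7: cpu >= 46 and queue <> 'long' → R
job_id=8: (no match → NULL) → NULL
job_id=9: cpu >= 46 and queue <> 'long' → R
job_id=10: cpu >= 21 → F
job_id=11: cpu >= 36 → E
job_id=12: (no match → NULL) → NULL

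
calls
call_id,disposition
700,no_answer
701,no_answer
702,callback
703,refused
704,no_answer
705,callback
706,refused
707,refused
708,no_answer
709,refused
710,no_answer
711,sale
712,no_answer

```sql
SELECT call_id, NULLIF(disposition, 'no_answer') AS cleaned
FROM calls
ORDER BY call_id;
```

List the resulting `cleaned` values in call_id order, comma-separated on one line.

call_id=700: disposition=no_answer vs no_answer: equal → NULL
call_id=701: disposition=no_answer vs no_answer: equal → NULL
call_id=702: disposition=callback vs no_answer: differ → callback
call_id=703: disposition=refused vs no_answer: differ → refused
call_id=704: disposition=no_answer vs no_answer: equal → NULL
call_id=705: disposition=callback vs no_answer: differ → callback
call_id=706: disposition=refused vs no_answer: differ → refused
call_id=707: disposition=refused vs no_answer: differ → refused
call_id=708: disposition=no_answer vs no_answer: equal → NULL
call_id=709: disposition=refused vs no_answer: differ → refused
call_id=710: disposition=no_answer vs no_answer: equal → NULL
call_id=711: disposition=sale vs no_answer: differ → sale
call_id=712: disposition=no_answer vs no_answer: equal → NULL

NULL, NULL, callback, refused, NULL, callback, refused, refused, NULL, refused, NULL, sale, NULL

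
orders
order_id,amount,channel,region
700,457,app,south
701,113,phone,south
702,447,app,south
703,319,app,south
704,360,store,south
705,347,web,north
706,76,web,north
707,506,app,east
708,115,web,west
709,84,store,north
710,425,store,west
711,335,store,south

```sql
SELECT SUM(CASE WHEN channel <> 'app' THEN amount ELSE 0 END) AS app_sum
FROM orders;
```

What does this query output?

order_id=700: ✗
order_id=701: ✓ → 113
order_id=702: ✗
order_id=703: ✗
order_id=704: ✓ → 360
order_id=705: ✓ → 347
order_id=706: ✓ → 76
order_id=707: ✗
order_id=708: ✓ → 115
order_id=709: ✓ → 84
order_id=710: ✓ → 425
order_id=711: ✓ → 335
app_sum = 113 + 360 + 347 + 76 + 115 + 84 + 425 + 335 = 1855

1855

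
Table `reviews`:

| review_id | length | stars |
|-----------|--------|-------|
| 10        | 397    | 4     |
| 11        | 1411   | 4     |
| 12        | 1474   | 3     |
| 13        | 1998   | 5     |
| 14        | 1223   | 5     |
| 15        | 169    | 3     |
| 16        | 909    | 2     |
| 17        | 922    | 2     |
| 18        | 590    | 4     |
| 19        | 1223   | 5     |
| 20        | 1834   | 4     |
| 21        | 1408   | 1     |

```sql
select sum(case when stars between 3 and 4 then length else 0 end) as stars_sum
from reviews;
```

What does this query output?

review_id=10: ✓ → 397
review_id=11: ✓ → 1411
review_id=12: ✓ → 1474
review_id=13: ✗
review_id=14: ✗
review_id=15: ✓ → 169
review_id=16: ✗
review_id=17: ✗
review_id=18: ✓ → 590
review_id=19: ✗
review_id=20: ✓ → 1834
review_id=21: ✗
stars_sum = 397 + 1411 + 1474 + 169 + 590 + 1834 = 5875

5875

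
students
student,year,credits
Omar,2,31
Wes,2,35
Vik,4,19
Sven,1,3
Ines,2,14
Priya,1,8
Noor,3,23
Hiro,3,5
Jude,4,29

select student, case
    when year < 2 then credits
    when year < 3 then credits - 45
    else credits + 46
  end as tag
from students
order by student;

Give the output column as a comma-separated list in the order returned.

student=Hiro: ELSE → 51
student=Ines: year < 3 → -31
student=Jude: ELSE → 75
student=Noor: ELSE → 69
student=Omar: year < 3 → -14
student=Priya: year < 2 → 8
student=Sven: year < 2 → 3
student=Vik: ELSE → 65
student=Wes: year < 3 → -10

51, -31, 75, 69, -14, 8, 3, 65, -10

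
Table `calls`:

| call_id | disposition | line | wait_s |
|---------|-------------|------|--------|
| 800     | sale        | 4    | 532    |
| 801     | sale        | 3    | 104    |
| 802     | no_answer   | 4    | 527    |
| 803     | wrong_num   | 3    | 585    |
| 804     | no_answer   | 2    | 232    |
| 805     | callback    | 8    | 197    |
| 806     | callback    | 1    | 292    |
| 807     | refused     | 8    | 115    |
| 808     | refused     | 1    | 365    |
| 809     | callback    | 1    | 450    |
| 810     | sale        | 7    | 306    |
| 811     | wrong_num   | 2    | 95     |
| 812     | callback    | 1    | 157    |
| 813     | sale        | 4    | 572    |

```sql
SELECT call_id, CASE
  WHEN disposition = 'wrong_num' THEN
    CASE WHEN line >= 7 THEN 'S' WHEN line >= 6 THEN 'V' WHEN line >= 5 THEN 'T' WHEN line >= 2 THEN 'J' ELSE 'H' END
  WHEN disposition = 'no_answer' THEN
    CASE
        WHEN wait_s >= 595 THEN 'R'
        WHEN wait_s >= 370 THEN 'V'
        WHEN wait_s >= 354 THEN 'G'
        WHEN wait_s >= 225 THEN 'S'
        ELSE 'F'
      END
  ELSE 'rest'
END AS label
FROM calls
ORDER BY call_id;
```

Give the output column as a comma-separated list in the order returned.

rest, rest, V, J, S, rest, rest, rest, rest, rest, rest, J, rest, rest

call_id=800: disposition='sale' → outer ELSE → rest
call_id=801: disposition='sale' → outer ELSE → rest
call_id=802: disposition='no_answer' → inner[wait_s >= 370] → V
call_id=803: disposition='wrong_num' → inner[line >= 2] → J
call_id=804: disposition='no_answer' → inner[wait_s >= 225] → S
call_id=805: disposition='callback' → outer ELSE → rest
call_id=806: disposition='callback' → outer ELSE → rest
call_id=807: disposition='refused' → outer ELSE → rest
call_id=808: disposition='refused' → outer ELSE → rest
call_id=809: disposition='callback' → outer ELSE → rest
call_id=810: disposition='sale' → outer ELSE → rest
call_id=811: disposition='wrong_num' → inner[line >= 2] → J
call_id=812: disposition='callback' → outer ELSE → rest
call_id=813: disposition='sale' → outer ELSE → rest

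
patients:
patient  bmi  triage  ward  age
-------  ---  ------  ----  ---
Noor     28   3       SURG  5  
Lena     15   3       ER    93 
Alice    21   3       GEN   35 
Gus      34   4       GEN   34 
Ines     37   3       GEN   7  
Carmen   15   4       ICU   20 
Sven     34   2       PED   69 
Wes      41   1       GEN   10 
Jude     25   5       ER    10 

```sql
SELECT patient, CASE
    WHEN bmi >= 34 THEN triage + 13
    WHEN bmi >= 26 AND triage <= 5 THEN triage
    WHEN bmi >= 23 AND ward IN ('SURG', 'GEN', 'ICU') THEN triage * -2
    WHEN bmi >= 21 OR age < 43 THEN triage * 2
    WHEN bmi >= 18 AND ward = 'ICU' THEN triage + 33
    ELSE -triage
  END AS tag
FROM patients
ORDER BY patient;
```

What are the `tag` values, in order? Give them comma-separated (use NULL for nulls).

patient=Alice: bmi >= 21 OR age < 43 → 6
patient=Carmen: bmi >= 21 OR age < 43 → 8
patient=Gus: bmi >= 34 → 17
patient=Ines: bmi >= 34 → 16
patient=Jude: bmi >= 21 OR age < 43 → 10
patient=Lena: ELSE → -3
patient=Noor: bmi >= 26 AND triage <= 5 → 3
patient=Sven: bmi >= 34 → 15
patient=Wes: bmi >= 34 → 14

6, 8, 17, 16, 10, -3, 3, 15, 14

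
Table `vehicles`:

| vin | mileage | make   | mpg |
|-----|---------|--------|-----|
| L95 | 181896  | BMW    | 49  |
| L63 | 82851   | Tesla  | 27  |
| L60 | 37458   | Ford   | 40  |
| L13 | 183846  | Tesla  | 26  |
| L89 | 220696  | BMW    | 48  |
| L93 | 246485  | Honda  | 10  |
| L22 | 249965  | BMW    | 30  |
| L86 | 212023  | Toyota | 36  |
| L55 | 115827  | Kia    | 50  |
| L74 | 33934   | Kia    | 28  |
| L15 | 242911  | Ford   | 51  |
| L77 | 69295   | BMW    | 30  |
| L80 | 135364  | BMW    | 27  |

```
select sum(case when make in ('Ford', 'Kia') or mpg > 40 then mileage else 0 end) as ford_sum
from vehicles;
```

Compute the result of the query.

vin=L95: ✓ → 181896
vin=L63: ✗
vin=L60: ✓ → 37458
vin=L13: ✗
vin=L89: ✓ → 220696
vin=L93: ✗
vin=L22: ✗
vin=L86: ✗
vin=L55: ✓ → 115827
vin=L74: ✓ → 33934
vin=L15: ✓ → 242911
vin=L77: ✗
vin=L80: ✗
ford_sum = 181896 + 37458 + 220696 + 115827 + 33934 + 242911 = 832722

832722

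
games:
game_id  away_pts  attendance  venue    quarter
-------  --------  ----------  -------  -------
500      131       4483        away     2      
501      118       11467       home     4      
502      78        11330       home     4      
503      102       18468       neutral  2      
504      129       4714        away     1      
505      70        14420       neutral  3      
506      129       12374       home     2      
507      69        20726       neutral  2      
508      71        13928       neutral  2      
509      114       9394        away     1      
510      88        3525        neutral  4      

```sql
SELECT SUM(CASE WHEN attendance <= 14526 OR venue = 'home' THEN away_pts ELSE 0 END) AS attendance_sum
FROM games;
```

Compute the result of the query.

game_id=500: ✓ → 131
game_id=501: ✓ → 118
game_id=502: ✓ → 78
game_id=503: ✗
game_id=504: ✓ → 129
game_id=505: ✓ → 70
game_id=506: ✓ → 129
game_id=507: ✗
game_id=508: ✓ → 71
game_id=509: ✓ → 114
game_id=510: ✓ → 88
attendance_sum = 131 + 118 + 78 + 129 + 70 + 129 + 71 + 114 + 88 = 928

928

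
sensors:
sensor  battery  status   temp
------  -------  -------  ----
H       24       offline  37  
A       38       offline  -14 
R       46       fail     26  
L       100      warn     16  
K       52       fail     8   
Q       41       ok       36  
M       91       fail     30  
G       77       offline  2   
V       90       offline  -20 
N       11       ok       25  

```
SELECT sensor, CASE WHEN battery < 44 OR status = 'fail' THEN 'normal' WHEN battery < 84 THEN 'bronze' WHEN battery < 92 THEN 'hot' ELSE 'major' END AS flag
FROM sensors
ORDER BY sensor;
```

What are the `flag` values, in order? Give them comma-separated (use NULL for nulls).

normal, bronze, normal, normal, major, normal, normal, normal, normal, hot

sensor=A: battery < 44 OR status = 'fail' → normal
sensor=G: battery < 84 → bronze
sensor=H: battery < 44 OR status = 'fail' → normal
sensor=K: battery < 44 OR status = 'fail' → normal
sensor=L: ELSE → major
sensor=M: battery < 44 OR status = 'fail' → normal
sensor=N: battery < 44 OR status = 'fail' → normal
sensor=Q: battery < 44 OR status = 'fail' → normal
sensor=R: battery < 44 OR status = 'fail' → normal
sensor=V: battery < 92 → hot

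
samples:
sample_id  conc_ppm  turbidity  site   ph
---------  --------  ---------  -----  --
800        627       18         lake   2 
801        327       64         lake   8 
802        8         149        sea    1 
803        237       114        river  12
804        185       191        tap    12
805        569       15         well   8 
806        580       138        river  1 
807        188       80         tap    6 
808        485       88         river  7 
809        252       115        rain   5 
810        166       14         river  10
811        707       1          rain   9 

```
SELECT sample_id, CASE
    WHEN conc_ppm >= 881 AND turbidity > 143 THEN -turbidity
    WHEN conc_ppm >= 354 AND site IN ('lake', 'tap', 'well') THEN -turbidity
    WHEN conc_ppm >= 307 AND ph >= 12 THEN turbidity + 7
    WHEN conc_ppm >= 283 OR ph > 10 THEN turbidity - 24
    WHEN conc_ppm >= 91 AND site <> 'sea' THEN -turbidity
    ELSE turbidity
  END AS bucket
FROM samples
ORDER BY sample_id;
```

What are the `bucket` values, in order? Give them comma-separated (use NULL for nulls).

-18, 40, 149, 90, 167, -15, 114, -80, 64, -115, -14, -23

sample_id=800: conc_ppm >= 354 AND site IN ('lake', 'tap', 'well') → -18
sample_id=801: conc_ppm >= 283 OR ph > 10 → 40
sample_id=802: ELSE → 149
sample_id=803: conc_ppm >= 283 OR ph > 10 → 90
sample_id=804: conc_ppm >= 283 OR ph > 10 → 167
sample_id=805: conc_ppm >= 354 AND site IN ('lake', 'tap', 'well') → -15
sample_id=806: conc_ppm >= 283 OR ph > 10 → 114
sample_id=807: conc_ppm >= 91 AND site <> 'sea' → -80
sample_id=808: conc_ppm >= 283 OR ph > 10 → 64
sample_id=809: conc_ppm >= 91 AND site <> 'sea' → -115
sample_id=810: conc_ppm >= 91 AND site <> 'sea' → -14
sample_id=811: conc_ppm >= 283 OR ph > 10 → -23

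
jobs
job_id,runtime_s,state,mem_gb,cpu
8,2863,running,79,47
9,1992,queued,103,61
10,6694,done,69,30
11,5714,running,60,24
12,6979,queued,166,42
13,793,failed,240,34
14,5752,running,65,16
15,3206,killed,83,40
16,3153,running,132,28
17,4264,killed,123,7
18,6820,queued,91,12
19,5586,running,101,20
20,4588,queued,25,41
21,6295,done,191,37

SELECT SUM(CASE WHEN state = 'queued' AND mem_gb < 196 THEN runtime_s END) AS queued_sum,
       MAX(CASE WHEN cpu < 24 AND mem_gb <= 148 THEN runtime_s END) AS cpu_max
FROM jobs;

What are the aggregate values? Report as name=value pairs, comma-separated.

[queued_sum: state = 'queued' AND mem_gb < 196]
job_id=8: ✗
job_id=9: ✓ → 1992
job_id=10: ✗
job_id=11: ✗
job_id=12: ✓ → 6979
job_id=13: ✗
job_id=14: ✗
job_id=15: ✗
job_id=16: ✗
job_id=17: ✗
job_id=18: ✓ → 6820
job_id=19: ✗
job_id=20: ✓ → 4588
job_id=21: ✗
queued_sum = 1992 + 6979 + 6820 + 4588 = 20379
—
[cpu_max: cpu < 24 AND mem_gb <= 148]
job_id=8: ✗
job_id=9: ✗
job_id=10: ✗
job_id=11: ✗
job_id=12: ✗
job_id=13: ✗
job_id=14: ✓ → 5752
job_id=15: ✗
job_id=16: ✗
job_id=17: ✓ → 4264
job_id=18: ✓ → 6820
job_id=19: ✓ → 5586
job_id=20: ✗
job_id=21: ✗
cpu_max = MAX(5752, 4264, 6820, 5586) = 6820

queued_sum=20379, cpu_max=6820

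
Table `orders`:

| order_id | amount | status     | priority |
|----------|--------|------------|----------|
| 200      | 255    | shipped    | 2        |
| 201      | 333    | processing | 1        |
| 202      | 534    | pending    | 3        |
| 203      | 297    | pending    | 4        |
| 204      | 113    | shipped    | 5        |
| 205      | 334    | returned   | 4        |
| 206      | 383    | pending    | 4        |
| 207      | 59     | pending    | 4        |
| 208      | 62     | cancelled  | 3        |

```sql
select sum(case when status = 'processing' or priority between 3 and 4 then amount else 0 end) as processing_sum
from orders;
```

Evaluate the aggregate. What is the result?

order_id=200: ✗
order_id=201: ✓ → 333
order_id=202: ✓ → 534
order_id=203: ✓ → 297
order_id=204: ✗
order_id=205: ✓ → 334
order_id=206: ✓ → 383
order_id=207: ✓ → 59
order_id=208: ✓ → 62
processing_sum = 333 + 534 + 297 + 334 + 383 + 59 + 62 = 2002

2002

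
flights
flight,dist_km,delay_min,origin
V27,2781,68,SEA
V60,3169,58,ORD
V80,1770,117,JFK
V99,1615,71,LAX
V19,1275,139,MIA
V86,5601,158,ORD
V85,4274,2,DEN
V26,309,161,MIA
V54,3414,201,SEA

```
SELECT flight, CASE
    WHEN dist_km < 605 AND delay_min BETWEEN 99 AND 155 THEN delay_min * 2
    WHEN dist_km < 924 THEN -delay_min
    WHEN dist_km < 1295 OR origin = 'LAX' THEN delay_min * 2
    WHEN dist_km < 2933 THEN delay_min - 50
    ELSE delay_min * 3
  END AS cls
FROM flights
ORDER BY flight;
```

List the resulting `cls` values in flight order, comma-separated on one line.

278, -161, 18, 603, 174, 67, 6, 474, 142

flight=V19: dist_km < 1295 OR origin = 'LAX' → 278
flight=V26: dist_km < 924 → -161
flight=V27: dist_km < 2933 → 18
flight=V54: ELSE → 603
flight=V60: ELSE → 174
flight=V80: dist_km < 2933 → 67
flight=V85: ELSE → 6
flight=V86: ELSE → 474
flight=V99: dist_km < 1295 OR origin = 'LAX' → 142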